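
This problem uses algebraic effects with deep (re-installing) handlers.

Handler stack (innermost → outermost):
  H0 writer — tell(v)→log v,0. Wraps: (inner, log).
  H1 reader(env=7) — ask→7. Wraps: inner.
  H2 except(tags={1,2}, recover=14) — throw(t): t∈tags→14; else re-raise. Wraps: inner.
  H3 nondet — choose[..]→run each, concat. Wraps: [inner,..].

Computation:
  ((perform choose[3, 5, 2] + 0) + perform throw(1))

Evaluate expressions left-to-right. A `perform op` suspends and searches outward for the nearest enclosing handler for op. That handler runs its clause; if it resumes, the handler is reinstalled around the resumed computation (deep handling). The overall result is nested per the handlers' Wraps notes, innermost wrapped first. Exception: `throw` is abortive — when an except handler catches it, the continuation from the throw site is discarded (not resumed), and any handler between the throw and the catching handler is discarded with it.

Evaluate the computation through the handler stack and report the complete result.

Evaluation trace:
choose[3, 5, 2] @ H3
  branch[0] choose=3:
    throw(1) @ H2 caught ⇒ 14
    H3 returns [14]
  branch[1] choose=5:
    throw(1) @ H2 caught ⇒ 14
    H3 returns [14]
  branch[2] choose=2:
    throw(1) @ H2 caught ⇒ 14
    H3 returns [14]
= [14, 14, 14]

Answer: [14, 14, 14]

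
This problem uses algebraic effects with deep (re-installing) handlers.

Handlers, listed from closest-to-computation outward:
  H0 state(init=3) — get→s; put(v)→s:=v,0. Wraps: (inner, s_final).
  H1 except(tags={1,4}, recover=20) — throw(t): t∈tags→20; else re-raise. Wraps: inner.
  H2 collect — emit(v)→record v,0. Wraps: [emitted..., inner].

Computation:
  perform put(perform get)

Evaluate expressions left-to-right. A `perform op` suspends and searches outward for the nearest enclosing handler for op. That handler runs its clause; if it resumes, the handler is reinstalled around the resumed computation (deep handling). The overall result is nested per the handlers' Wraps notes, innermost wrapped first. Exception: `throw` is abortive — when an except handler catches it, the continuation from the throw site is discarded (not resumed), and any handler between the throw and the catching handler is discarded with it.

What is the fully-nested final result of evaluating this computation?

Answer: [(0, 3)]

Working:
get @ H0 ⇒ 3
put(3) @ H0 ⇒ s:=3
H0 returns (0, 3)
H1 returns (0, 3)
H2 returns [(0, 3)]
= [(0, 3)]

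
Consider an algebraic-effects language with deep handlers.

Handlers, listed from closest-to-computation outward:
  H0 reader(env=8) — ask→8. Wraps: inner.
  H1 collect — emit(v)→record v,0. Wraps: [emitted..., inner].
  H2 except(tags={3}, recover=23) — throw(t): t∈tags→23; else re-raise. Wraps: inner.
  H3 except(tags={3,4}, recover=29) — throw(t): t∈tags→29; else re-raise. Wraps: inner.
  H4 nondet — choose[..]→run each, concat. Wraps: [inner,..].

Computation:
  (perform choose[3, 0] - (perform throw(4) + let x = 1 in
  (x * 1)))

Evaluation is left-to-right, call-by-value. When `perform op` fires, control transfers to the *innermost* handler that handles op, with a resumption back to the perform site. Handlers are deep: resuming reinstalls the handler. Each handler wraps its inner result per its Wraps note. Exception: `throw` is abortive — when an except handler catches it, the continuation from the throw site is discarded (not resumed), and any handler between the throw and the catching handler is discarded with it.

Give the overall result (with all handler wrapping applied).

Answer: [29, 29]

Evaluation trace:
choose[3, 0] @ H4
  branch[0] choose=3:
    throw(4) @ H2 re-raised
    throw(4) @ H3 caught ⇒ 29
    H4 returns [29]
  branch[1] choose=0:
    throw(4) @ H2 re-raised
    throw(4) @ H3 caught ⇒ 29
    H4 returns [29]
= [29, 29]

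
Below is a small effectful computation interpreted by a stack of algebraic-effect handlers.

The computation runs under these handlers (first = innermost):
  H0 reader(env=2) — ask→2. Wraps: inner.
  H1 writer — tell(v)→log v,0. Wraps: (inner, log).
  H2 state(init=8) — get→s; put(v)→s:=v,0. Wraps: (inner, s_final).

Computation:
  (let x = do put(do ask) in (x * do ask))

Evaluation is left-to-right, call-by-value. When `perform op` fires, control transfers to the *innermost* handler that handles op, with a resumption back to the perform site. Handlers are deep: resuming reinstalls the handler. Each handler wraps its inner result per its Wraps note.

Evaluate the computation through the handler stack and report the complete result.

Evaluation trace:
ask @ H0 ⇒ 2
put(2) @ H2 ⇒ s:=2
ask @ H0 ⇒ 2
H0 returns 0
H1 returns (0, ())
H2 returns ((0, ()), 2)
= ((0, ()), 2)

Answer: ((0, ()), 2)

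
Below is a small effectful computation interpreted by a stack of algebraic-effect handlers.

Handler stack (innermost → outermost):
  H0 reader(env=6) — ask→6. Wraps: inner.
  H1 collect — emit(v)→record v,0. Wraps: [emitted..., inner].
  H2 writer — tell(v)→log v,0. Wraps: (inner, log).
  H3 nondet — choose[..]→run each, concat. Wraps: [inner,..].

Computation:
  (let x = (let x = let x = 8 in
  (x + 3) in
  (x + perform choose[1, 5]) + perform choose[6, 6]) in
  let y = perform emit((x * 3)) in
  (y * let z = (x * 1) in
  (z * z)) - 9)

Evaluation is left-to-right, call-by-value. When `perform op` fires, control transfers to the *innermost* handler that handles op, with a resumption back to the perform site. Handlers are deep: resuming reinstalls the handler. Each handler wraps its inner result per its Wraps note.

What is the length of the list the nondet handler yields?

Answer: 4

Step-by-step:
choose[1, 5] @ H3
  branch[0] choose=1:
    choose[6, 6] @ H3
      branch[0] choose=6:
        emit(54) @ H1 ⇒ out+=54
        H0 returns -9
        H1 returns [54, -9]
        H2 returns ([54, -9], ())
        H3 returns [([54, -9], ())]
      branch[1] choose=6:
        emit(54) @ H1 ⇒ out+=54
        H0 returns -9
        H1 returns [54, -9]
        H2 returns ([54, -9], ())
        H3 returns [([54, -9], ())]
  branch[1] choose=5:
    choose[6, 6] @ H3
      branch[0] choose=6:
        emit(66) @ H1 ⇒ out+=66
        H0 returns -9
        H1 returns [66, -9]
        H2 returns ([66, -9], ())
        H3 returns [([66, -9], ())]
      branch[1] choose=6:
        emit(66) @ H1 ⇒ out+=66
        H0 returns -9
        H1 returns [66, -9]
        H2 returns ([66, -9], ())
        H3 returns [([66, -9], ())]
= [([54, -9], ()), ([54, -9], ()), ([66, -9], ()), ([66, -9], ())]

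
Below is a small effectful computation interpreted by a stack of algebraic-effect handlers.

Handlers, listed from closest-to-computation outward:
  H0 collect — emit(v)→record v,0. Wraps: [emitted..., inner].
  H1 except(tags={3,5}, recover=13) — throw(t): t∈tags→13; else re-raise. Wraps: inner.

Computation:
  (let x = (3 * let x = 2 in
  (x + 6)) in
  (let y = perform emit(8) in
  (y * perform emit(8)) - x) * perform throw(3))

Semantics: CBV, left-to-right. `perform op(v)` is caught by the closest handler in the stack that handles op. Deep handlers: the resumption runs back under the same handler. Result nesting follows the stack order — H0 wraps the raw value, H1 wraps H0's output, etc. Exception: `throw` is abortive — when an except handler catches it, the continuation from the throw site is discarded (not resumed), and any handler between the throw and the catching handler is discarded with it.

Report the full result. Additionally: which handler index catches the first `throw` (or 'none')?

Answer: 13 ; first throw caught by: H1

Evaluation trace:
emit(8) @ H0 ⇒ out+=8
emit(8) @ H0 ⇒ out+=8
throw(3) @ H1 caught ⇒ 13
= 13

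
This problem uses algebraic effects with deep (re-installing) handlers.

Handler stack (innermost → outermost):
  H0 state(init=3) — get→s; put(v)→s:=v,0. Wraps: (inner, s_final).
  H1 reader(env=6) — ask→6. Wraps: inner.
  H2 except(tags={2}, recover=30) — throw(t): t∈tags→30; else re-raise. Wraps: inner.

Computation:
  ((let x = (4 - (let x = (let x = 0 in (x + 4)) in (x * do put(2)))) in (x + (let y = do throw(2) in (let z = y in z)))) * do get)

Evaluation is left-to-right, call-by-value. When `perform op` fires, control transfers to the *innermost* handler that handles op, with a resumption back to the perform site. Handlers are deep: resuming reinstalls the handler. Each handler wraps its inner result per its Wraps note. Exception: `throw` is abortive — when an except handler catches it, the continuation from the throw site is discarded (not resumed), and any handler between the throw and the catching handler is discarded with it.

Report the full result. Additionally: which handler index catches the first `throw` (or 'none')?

Answer: 30 ; first throw caught by: H2

Evaluation trace:
put(2) @ H0 ⇒ s:=2
throw(2) @ H2 caught ⇒ 30
= 30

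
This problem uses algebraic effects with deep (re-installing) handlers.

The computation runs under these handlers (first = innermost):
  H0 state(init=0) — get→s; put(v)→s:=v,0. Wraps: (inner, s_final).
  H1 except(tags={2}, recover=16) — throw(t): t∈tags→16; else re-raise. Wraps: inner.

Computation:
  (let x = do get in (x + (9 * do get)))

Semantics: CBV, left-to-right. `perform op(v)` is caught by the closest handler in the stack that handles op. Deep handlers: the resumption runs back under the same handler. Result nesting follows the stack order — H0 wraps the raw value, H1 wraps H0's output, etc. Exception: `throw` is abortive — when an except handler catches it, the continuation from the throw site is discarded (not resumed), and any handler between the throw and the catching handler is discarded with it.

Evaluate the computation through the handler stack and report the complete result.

Answer: (0, 0)

Step-by-step:
get @ H0 ⇒ 0
get @ H0 ⇒ 0
H0 returns (0, 0)
H1 returns (0, 0)
= (0, 0)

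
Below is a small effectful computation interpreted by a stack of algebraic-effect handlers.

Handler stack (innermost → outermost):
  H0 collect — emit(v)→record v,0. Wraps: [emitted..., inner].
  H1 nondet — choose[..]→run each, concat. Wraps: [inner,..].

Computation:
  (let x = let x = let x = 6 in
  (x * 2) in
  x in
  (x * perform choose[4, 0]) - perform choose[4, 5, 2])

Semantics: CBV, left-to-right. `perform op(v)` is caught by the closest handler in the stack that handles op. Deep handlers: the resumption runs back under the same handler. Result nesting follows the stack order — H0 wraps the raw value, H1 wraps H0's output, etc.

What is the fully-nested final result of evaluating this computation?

Answer: [[44], [43], [46], [-4], [-5], [-2]]

Evaluation trace:
choose[4, 0] @ H1
  branch[0] choose=4:
    choose[4, 5, 2] @ H1
      branch[0] choose=4:
        H0 returns [44]
        H1 returns [[44]]
      branch[1] choose=5:
        H0 returns [43]
        H1 returns [[43]]
      branch[2] choose=2:
        H0 returns [46]
        H1 returns [[46]]
  branch[1] choose=0:
    choose[4, 5, 2] @ H1
      branch[0] choose=4:
        H0 returns [-4]
        H1 returns [[-4]]
      branch[1] choose=5:
        H0 returns [-5]
        H1 returns [[-5]]
      branch[2] choose=2:
        H0 returns [-2]
        H1 returns [[-2]]
= [[44], [43], [46], [-4], [-5], [-2]]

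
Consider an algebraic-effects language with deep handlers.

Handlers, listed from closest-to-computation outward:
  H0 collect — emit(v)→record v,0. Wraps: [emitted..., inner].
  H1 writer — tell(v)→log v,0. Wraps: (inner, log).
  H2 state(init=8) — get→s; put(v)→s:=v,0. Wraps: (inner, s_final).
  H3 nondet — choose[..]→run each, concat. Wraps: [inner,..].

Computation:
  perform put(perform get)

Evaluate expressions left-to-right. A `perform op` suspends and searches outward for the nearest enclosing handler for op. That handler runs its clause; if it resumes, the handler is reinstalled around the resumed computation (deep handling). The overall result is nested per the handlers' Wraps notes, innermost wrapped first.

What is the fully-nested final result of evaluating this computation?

Answer: [(([0], ()), 8)]

Evaluation trace:
get @ H2 ⇒ 8
put(8) @ H2 ⇒ s:=8
H0 returns [0]
H1 returns ([0], ())
H2 returns (([0], ()), 8)
H3 returns [(([0], ()), 8)]
= [(([0], ()), 8)]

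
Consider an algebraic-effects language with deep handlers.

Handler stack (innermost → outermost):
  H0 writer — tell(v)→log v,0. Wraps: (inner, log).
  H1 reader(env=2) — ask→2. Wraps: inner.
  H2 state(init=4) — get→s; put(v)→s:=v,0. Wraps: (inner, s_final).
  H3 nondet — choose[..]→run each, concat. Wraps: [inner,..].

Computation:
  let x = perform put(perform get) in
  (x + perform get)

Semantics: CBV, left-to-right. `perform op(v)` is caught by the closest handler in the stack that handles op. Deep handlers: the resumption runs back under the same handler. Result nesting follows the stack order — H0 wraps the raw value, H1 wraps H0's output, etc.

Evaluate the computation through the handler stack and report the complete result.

Answer: [((4, ()), 4)]

Step-by-step:
get @ H2 ⇒ 4
put(4) @ H2 ⇒ s:=4
get @ H2 ⇒ 4
H0 returns (4, ())
H1 returns (4, ())
H2 returns ((4, ()), 4)
H3 returns [((4, ()), 4)]
= [((4, ()), 4)]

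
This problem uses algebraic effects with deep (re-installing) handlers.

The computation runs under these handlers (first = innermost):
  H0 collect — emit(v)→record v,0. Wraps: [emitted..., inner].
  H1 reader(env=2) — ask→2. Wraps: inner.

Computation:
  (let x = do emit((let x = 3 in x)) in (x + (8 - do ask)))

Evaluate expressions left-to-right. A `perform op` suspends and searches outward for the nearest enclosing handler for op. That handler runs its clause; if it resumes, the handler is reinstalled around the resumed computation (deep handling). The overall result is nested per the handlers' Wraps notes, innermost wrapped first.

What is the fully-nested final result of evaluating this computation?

Answer: [3, 6]

Evaluation trace:
emit(3) @ H0 ⇒ out+=3
ask @ H1 ⇒ 2
H0 returns [3, 6]
H1 returns [3, 6]
= [3, 6]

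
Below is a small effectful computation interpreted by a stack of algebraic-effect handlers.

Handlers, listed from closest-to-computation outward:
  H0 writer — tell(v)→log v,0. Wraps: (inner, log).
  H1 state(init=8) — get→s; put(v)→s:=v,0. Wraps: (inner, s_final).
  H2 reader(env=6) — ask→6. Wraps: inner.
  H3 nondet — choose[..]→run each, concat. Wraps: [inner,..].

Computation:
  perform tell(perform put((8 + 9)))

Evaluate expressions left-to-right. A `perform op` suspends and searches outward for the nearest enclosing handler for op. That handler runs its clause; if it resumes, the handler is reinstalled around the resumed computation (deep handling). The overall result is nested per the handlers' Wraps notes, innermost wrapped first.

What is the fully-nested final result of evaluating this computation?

Answer: [((0, (0)), 17)]

Working:
put(17) @ H1 ⇒ s:=17
tell(0) @ H0 ⇒ log+=0
H0 returns (0, (0))
H1 returns ((0, (0)), 17)
H2 returns ((0, (0)), 17)
H3 returns [((0, (0)), 17)]
= [((0, (0)), 17)]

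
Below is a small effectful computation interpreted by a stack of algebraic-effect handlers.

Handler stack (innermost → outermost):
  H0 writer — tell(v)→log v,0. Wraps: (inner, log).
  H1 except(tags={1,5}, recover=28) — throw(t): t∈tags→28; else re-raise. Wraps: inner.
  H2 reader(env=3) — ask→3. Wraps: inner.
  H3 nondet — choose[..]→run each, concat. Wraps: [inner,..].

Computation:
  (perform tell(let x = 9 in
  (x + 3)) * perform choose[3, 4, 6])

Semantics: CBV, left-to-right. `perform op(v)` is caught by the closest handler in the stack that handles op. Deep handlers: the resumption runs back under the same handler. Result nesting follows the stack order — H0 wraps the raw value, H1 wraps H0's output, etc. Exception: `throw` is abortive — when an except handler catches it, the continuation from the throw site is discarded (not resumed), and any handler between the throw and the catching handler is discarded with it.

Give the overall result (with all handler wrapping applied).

Answer: [(0, (12)), (0, (12)), (0, (12))]

Evaluation trace:
tell(12) @ H0 ⇒ log+=12
choose[3, 4, 6] @ H3
  branch[0] choose=3:
    H0 returns (0, (12))
    H1 returns (0, (12))
    H2 returns (0, (12))
    H3 returns [(0, (12))]
  branch[1] choose=4:
    H0 returns (0, (12))
    H1 returns (0, (12))
    H2 returns (0, (12))
    H3 returns [(0, (12))]
  branch[2] choose=6:
    H0 returns (0, (12))
    H1 returns (0, (12))
    H2 returns (0, (12))
    H3 returns [(0, (12))]
= [(0, (12)), (0, (12)), (0, (12))]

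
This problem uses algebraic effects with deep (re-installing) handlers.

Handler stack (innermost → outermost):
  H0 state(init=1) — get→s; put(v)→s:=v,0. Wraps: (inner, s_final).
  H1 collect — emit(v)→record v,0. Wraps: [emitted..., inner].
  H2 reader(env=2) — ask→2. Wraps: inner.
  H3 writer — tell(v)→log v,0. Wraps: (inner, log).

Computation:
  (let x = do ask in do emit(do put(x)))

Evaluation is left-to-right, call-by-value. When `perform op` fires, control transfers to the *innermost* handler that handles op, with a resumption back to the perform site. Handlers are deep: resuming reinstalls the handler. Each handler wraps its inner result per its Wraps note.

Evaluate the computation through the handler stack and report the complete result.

Answer: ([0, (0, 2)], ())

Step-by-step:
ask @ H2 ⇒ 2
put(2) @ H0 ⇒ s:=2
emit(0) @ H1 ⇒ out+=0
H0 returns (0, 2)
H1 returns [0, (0, 2)]
H2 returns [0, (0, 2)]
H3 returns ([0, (0, 2)], ())
= ([0, (0, 2)], ())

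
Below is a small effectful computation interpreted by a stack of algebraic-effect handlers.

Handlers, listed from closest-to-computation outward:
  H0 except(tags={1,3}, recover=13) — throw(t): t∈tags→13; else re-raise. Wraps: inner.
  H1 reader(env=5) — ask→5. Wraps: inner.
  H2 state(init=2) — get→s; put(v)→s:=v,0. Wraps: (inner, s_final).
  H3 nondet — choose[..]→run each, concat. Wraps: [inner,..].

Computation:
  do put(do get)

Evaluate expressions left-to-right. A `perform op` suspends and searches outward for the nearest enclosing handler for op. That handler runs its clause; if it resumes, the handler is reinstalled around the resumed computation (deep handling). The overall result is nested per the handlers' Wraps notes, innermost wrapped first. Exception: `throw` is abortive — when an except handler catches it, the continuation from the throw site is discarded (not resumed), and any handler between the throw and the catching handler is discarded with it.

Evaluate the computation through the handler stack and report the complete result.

Evaluation trace:
get @ H2 ⇒ 2
put(2) @ H2 ⇒ s:=2
H0 returns 0
H1 returns 0
H2 returns (0, 2)
H3 returns [(0, 2)]
= [(0, 2)]

Answer: [(0, 2)]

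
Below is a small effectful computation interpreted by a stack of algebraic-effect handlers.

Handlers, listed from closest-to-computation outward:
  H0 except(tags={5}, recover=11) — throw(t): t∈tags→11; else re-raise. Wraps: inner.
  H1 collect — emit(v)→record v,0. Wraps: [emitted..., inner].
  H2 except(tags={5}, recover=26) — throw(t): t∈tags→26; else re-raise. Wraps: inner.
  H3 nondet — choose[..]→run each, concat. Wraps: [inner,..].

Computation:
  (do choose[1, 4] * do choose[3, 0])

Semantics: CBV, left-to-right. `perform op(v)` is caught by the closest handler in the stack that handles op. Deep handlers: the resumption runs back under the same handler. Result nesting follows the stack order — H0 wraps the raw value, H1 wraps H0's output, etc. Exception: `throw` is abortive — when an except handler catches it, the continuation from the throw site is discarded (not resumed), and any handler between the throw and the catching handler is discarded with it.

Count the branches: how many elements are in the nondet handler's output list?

Answer: 4

Step-by-step:
choose[1, 4] @ H3
  branch[0] choose=1:
    choose[3, 0] @ H3
      branch[0] choose=3:
        H0 returns 3
        H1 returns [3]
        H2 returns [3]
        H3 returns [[3]]
      branch[1] choose=0:
        H0 returns 0
        H1 returns [0]
        H2 returns [0]
        H3 returns [[0]]
  branch[1] choose=4:
    choose[3, 0] @ H3
      branch[0] choose=3:
        H0 returns 12
        H1 returns [12]
        H2 returns [12]
        H3 returns [[12]]
      branch[1] choose=0:
        H0 returns 0
        H1 returns [0]
        H2 returns [0]
        H3 returns [[0]]
= [[3], [0], [12], [0]]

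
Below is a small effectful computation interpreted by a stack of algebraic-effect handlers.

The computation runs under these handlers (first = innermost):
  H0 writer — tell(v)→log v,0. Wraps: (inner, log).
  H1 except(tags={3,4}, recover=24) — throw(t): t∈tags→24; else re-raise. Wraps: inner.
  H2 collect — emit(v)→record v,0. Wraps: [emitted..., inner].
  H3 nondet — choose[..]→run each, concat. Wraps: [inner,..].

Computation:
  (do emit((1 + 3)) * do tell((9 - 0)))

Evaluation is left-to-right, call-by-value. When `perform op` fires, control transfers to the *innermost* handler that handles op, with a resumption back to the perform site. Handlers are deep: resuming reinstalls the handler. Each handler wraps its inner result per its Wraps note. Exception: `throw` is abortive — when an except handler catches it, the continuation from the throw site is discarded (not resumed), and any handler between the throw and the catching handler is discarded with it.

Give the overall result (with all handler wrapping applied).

Answer: [[4, (0, (9))]]

Step-by-step:
emit(4) @ H2 ⇒ out+=4
tell(9) @ H0 ⇒ log+=9
H0 returns (0, (9))
H1 returns (0, (9))
H2 returns [4, (0, (9))]
H3 returns [[4, (0, (9))]]
= [[4, (0, (9))]]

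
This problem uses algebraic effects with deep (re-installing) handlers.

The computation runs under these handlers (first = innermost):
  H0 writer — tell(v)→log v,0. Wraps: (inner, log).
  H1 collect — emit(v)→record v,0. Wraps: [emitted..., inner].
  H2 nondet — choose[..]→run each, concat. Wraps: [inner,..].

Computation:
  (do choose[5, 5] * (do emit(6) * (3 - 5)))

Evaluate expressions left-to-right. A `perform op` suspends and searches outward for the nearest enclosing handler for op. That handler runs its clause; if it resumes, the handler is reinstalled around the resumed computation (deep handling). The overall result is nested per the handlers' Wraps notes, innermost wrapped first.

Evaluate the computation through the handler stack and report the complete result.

Answer: [[6, (0, ())], [6, (0, ())]]

Working:
choose[5, 5] @ H2
  branch[0] choose=5:
    emit(6) @ H1 ⇒ out+=6
    H0 returns (0, ())
    H1 returns [6, (0, ())]
    H2 returns [[6, (0, ())]]
  branch[1] choose=5:
    emit(6) @ H1 ⇒ out+=6
    H0 returns (0, ())
    H1 returns [6, (0, ())]
    H2 returns [[6, (0, ())]]
= [[6, (0, ())], [6, (0, ())]]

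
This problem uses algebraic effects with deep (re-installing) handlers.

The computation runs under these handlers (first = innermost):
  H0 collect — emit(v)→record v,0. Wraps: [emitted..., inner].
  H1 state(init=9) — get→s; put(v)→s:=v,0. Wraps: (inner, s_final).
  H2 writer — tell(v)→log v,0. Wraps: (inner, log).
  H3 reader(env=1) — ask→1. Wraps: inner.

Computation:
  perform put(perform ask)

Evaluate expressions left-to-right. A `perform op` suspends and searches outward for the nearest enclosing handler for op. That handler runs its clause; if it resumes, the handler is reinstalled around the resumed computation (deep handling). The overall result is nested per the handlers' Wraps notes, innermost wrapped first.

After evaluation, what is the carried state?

Evaluation trace:
ask @ H3 ⇒ 1
put(1) @ H1 ⇒ s:=1
H0 returns [0]
H1 returns ([0], 1)
H2 returns (([0], 1), ())
H3 returns (([0], 1), ())
= (([0], 1), ())

Answer: 1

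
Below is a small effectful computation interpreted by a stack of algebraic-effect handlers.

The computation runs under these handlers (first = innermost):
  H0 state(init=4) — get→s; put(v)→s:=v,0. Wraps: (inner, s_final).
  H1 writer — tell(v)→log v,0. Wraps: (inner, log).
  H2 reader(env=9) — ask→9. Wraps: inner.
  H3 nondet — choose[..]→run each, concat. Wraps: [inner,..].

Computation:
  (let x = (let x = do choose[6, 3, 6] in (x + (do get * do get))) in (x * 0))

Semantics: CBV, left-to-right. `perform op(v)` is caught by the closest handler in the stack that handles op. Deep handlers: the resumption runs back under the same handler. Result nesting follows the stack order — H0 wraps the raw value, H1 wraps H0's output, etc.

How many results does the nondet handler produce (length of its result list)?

Answer: 3

Step-by-step:
choose[6, 3, 6] @ H3
  branch[0] choose=6:
    get @ H0 ⇒ 4
    get @ H0 ⇒ 4
    H0 returns (0, 4)
    H1 returns ((0, 4), ())
    H2 returns ((0, 4), ())
    H3 returns [((0, 4), ())]
  branch[1] choose=3:
    get @ H0 ⇒ 4
    get @ H0 ⇒ 4
    H0 returns (0, 4)
    H1 returns ((0, 4), ())
    H2 returns ((0, 4), ())
    H3 returns [((0, 4), ())]
  branch[2] choose=6:
    get @ H0 ⇒ 4
    get @ H0 ⇒ 4
    H0 returns (0, 4)
    H1 returns ((0, 4), ())
    H2 returns ((0, 4), ())
    H3 returns [((0, 4), ())]
= [((0, 4), ()), ((0, 4), ()), ((0, 4), ())]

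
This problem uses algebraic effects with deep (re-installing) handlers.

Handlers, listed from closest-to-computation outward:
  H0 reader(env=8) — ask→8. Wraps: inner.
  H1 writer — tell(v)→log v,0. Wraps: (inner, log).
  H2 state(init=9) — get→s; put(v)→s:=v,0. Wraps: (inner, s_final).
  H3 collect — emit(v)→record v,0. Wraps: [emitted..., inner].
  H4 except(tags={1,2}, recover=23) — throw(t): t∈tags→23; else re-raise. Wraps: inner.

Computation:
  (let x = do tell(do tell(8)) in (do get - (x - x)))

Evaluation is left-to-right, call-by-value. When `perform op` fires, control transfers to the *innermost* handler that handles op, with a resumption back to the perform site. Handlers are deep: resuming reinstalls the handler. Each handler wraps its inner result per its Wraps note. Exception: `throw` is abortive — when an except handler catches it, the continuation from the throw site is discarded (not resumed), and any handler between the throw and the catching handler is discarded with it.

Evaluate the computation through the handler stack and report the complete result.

Answer: [((9, (8, 0)), 9)]

Step-by-step:
tell(8) @ H1 ⇒ log+=8
tell(0) @ H1 ⇒ log+=0
get @ H2 ⇒ 9
H0 returns 9
H1 returns (9, (8, 0))
H2 returns ((9, (8, 0)), 9)
H3 returns [((9, (8, 0)), 9)]
H4 returns [((9, (8, 0)), 9)]
= [((9, (8, 0)), 9)]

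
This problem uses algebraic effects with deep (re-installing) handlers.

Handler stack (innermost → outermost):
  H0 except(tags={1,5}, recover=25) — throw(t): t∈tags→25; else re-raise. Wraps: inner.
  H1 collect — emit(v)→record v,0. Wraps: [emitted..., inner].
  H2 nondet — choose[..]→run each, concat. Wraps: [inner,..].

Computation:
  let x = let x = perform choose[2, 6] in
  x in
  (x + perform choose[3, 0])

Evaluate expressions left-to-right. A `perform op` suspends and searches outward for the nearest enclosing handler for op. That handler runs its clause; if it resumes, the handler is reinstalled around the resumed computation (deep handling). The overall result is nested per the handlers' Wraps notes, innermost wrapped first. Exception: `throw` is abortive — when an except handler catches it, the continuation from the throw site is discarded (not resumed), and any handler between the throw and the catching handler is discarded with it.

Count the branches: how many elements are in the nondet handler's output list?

Answer: 4

Evaluation trace:
choose[2, 6] @ H2
  branch[0] choose=2:
    choose[3, 0] @ H2
      branch[0] choose=3:
        H0 returns 5
        H1 returns [5]
        H2 returns [[5]]
      branch[1] choose=0:
        H0 returns 2
        H1 returns [2]
        H2 returns [[2]]
  branch[1] choose=6:
    choose[3, 0] @ H2
      branch[0] choose=3:
        H0 returns 9
        H1 returns [9]
        H2 returns [[9]]
      branch[1] choose=0:
        H0 returns 6
        H1 returns [6]
        H2 returns [[6]]
= [[5], [2], [9], [6]]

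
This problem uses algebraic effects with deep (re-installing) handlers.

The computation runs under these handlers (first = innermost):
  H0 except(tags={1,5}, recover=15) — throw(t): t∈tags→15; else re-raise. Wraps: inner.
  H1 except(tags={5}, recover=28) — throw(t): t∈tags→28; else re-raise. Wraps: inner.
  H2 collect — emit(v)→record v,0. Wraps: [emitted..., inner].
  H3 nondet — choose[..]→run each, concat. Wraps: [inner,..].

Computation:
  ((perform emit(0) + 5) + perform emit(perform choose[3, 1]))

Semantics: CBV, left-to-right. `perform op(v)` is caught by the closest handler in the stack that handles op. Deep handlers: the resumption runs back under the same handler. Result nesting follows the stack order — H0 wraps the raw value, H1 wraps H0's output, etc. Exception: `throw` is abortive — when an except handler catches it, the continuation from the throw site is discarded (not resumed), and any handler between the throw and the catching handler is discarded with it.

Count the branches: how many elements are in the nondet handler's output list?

Answer: 2

Working:
emit(0) @ H2 ⇒ out+=0
choose[3, 1] @ H3
  branch[0] choose=3:
    emit(3) @ H2 ⇒ out+=3
    H0 returns 5
    H1 returns 5
    H2 returns [0, 3, 5]
    H3 returns [[0, 3, 5]]
  branch[1] choose=1:
    emit(1) @ H2 ⇒ out+=1
    H0 returns 5
    H1 returns 5
    H2 returns [0, 1, 5]
    H3 returns [[0, 1, 5]]
= [[0, 3, 5], [0, 1, 5]]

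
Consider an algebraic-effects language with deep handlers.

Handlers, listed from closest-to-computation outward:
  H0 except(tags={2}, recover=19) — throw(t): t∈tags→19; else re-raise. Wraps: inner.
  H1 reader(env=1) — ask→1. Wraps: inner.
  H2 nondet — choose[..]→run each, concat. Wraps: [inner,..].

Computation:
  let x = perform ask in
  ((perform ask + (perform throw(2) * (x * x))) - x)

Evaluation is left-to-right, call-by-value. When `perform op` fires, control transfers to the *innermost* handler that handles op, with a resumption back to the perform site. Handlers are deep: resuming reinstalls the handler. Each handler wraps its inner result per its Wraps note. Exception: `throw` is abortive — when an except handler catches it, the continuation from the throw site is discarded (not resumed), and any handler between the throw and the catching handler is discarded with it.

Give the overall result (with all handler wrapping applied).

Evaluation trace:
ask @ H1 ⇒ 1
ask @ H1 ⇒ 1
throw(2) @ H0 caught ⇒ 19
H1 returns 19
H2 returns [19]
= [19]

Answer: [19]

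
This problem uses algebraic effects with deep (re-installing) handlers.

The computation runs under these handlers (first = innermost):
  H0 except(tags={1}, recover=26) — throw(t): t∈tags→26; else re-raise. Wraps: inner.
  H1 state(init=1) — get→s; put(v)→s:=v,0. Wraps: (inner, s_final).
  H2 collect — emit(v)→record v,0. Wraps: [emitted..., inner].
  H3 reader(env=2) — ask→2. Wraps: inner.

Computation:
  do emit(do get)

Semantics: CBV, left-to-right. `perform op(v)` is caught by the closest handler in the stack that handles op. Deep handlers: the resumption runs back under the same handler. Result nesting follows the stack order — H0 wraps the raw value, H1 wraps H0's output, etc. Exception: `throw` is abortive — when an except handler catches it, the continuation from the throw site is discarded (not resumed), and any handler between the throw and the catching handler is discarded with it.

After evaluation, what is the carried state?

Answer: 1

Evaluation trace:
get @ H1 ⇒ 1
emit(1) @ H2 ⇒ out+=1
H0 returns 0
H1 returns (0, 1)
H2 returns [1, (0, 1)]
H3 returns [1, (0, 1)]
= [1, (0, 1)]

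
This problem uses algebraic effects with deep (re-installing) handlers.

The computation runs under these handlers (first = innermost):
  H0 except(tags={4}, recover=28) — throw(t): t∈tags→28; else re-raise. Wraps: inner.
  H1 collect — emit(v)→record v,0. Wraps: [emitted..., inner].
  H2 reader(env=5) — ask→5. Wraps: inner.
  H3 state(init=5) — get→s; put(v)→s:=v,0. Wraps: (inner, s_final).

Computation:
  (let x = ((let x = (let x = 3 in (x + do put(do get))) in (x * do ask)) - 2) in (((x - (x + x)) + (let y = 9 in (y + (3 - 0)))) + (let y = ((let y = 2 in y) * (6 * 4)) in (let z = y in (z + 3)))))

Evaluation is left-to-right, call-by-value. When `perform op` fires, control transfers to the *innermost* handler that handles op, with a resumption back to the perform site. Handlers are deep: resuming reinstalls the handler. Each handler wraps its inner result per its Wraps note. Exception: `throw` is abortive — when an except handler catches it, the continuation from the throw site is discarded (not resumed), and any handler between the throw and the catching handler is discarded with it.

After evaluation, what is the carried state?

Evaluation trace:
get @ H3 ⇒ 5
put(5) @ H3 ⇒ s:=5
ask @ H2 ⇒ 5
H0 returns 50
H1 returns [50]
H2 returns [50]
H3 returns ([50], 5)
= ([50], 5)

Answer: 5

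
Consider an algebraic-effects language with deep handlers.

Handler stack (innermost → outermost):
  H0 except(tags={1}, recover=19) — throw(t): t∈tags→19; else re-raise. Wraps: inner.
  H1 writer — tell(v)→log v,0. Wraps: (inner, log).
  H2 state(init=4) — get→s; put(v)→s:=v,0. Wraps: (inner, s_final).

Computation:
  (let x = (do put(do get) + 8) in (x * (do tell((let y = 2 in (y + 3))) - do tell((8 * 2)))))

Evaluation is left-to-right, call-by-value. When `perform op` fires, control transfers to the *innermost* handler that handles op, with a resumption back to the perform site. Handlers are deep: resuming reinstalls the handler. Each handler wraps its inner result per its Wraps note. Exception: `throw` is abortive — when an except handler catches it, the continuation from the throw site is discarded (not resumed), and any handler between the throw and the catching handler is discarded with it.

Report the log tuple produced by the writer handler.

Working:
get @ H2 ⇒ 4
put(4) @ H2 ⇒ s:=4
tell(5) @ H1 ⇒ log+=5
tell(16) @ H1 ⇒ log+=16
H0 returns 0
H1 returns (0, (5, 16))
H2 returns ((0, (5, 16)), 4)
= ((0, (5, 16)), 4)

Answer: (5, 16)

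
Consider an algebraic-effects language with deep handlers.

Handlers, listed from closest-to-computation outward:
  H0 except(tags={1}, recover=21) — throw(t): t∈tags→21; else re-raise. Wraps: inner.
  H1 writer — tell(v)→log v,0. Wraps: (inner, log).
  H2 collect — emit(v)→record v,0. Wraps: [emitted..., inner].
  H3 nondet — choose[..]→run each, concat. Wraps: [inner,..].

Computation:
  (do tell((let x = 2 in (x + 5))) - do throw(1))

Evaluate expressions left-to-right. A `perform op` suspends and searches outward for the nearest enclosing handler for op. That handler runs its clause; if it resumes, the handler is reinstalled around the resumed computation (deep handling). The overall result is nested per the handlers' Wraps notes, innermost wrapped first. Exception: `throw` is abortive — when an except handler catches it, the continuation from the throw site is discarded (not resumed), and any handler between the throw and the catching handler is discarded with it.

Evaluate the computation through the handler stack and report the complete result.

Working:
tell(7) @ H1 ⇒ log+=7
throw(1) @ H0 caught ⇒ 21
H1 returns (21, (7))
H2 returns [(21, (7))]
H3 returns [[(21, (7))]]
= [[(21, (7))]]

Answer: [[(21, (7))]]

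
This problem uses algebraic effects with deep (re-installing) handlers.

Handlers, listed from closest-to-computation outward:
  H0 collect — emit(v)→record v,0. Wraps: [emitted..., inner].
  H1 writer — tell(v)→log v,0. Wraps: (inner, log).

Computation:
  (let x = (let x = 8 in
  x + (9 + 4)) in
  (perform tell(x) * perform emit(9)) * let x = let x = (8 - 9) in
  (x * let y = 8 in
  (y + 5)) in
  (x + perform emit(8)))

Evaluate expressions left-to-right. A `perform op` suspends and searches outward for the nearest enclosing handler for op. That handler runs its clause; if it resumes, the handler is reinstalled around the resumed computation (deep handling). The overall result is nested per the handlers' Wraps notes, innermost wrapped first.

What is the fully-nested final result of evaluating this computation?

Working:
tell(21) @ H1 ⇒ log+=21
emit(9) @ H0 ⇒ out+=9
emit(8) @ H0 ⇒ out+=8
H0 returns [9, 8, 0]
H1 returns ([9, 8, 0], (21))
= ([9, 8, 0], (21))

Answer: ([9, 8, 0], (21))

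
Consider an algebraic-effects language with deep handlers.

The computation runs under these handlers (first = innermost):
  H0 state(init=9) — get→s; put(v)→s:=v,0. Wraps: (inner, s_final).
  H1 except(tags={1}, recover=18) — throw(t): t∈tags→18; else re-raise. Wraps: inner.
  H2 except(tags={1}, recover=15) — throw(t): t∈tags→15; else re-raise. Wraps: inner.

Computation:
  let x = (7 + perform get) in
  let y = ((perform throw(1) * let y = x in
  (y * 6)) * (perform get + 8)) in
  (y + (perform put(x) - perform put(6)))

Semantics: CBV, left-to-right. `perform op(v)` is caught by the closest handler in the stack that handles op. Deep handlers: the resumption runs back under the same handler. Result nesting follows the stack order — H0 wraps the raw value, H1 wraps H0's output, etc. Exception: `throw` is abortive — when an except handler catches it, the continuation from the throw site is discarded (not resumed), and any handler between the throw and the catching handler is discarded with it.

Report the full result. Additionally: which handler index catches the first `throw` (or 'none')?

Answer: 18 ; first throw caught by: H1

Evaluation trace:
get @ H0 ⇒ 9
throw(1) @ H1 caught ⇒ 18
H2 returns 18
= 18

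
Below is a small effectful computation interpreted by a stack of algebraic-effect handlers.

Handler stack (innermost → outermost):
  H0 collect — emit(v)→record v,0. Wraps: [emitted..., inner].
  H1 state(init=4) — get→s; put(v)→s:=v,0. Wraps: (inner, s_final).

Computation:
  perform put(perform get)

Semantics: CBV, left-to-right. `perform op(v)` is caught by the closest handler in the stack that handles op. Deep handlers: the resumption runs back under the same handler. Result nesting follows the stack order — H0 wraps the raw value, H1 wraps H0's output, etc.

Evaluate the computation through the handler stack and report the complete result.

Evaluation trace:
get @ H1 ⇒ 4
put(4) @ H1 ⇒ s:=4
H0 returns [0]
H1 returns ([0], 4)
= ([0], 4)

Answer: ([0], 4)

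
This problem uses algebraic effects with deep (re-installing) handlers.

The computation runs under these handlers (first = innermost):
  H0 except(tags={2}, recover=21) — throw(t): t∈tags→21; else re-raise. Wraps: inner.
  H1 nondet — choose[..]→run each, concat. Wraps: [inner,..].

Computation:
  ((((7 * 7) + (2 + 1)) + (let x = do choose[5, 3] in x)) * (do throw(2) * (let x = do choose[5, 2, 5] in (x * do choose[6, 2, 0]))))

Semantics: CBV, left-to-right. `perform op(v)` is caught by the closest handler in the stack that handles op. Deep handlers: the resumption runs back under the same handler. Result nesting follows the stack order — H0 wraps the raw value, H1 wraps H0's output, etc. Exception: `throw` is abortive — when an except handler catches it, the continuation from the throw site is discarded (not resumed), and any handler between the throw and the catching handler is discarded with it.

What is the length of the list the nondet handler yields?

Answer: 2

Step-by-step:
choose[5, 3] @ H1
  branch[0] choose=5:
    throw(2) @ H0 caught ⇒ 21
    H1 returns [21]
  branch[1] choose=3:
    throw(2) @ H0 caught ⇒ 21
    H1 returns [21]
= [21, 21]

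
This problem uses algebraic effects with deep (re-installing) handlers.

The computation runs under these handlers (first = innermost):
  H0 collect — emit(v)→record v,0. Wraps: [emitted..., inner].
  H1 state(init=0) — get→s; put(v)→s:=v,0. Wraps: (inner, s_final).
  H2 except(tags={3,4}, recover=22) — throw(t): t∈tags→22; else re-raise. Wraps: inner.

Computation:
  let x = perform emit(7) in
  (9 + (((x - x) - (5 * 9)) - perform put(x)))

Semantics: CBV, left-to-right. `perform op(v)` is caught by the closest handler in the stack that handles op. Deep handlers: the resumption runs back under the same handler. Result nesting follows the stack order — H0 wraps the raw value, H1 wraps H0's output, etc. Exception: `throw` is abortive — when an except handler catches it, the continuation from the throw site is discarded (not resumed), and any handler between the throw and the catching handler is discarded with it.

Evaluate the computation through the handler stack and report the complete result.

Answer: ([7, -36], 0)

Working:
emit(7) @ H0 ⇒ out+=7
put(0) @ H1 ⇒ s:=0
H0 returns [7, -36]
H1 returns ([7, -36], 0)
H2 returns ([7, -36], 0)
= ([7, -36], 0)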